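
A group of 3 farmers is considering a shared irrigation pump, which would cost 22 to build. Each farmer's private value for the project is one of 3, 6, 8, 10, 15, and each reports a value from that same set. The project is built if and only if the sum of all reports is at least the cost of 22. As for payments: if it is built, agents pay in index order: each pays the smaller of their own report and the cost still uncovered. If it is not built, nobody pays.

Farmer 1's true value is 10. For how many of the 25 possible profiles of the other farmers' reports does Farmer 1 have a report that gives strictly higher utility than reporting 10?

Others report (3, 15): truth gives 0; report 6 gives 4 > 0. Violating.
Others report (6, 8): truth gives 0; report 8 gives 2 > 0. Violating.
Others report (6, 10): truth gives 0; report 6 gives 4 > 0. Violating.
Others report (6, 15): truth gives 0; report 3 gives 7 > 0. Violating.
Others report (3, 3): truth gives 0; no alternative beats it.
Others report (3, 6): truth gives 0; no alternative beats it.
(Checking all 25 profiles: 17 have a profitable deviation, 8 do not.)

17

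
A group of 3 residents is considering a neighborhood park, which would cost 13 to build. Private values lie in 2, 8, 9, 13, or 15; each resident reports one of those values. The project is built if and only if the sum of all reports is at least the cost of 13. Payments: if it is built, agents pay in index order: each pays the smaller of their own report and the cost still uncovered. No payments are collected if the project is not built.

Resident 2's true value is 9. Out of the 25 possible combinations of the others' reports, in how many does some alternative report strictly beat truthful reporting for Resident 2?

13

Others report (2, 8): truth gives 0; report 8 gives 1 > 0. Violating.
Others report (2, 9): truth gives 0; report 2 gives 7 > 0. Violating.
Others report (2, 13): truth gives 0; report 2 gives 7 > 0. Violating.
Others report (2, 15): truth gives 0; report 2 gives 7 > 0. Violating.
Others report (2, 2): truth gives 0; no alternative beats it.
Others report (8, 2): truth gives 4; no alternative beats it.
(Checking all 25 profiles: 13 have a profitable deviation, 12 do not.)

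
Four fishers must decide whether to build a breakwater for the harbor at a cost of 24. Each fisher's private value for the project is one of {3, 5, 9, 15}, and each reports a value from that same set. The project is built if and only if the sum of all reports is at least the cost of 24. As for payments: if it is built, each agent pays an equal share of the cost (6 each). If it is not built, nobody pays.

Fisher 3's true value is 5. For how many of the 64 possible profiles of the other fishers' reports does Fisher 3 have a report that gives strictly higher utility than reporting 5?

Others report (5, 5, 9): truth gives -1; report 3 gives 0 > -1. Violating.
Others report (5, 9, 5): truth gives -1; report 3 gives 0 > -1. Violating.
Others report (9, 5, 5): truth gives -1; report 3 gives 0 > -1. Violating.
Others report (3, 3, 3): truth gives 0; no alternative beats it.
Others report (3, 3, 5): truth gives 0; no alternative beats it.
(Checking all 64 profiles: 3 have a profitable deviation, 61 do not.)

3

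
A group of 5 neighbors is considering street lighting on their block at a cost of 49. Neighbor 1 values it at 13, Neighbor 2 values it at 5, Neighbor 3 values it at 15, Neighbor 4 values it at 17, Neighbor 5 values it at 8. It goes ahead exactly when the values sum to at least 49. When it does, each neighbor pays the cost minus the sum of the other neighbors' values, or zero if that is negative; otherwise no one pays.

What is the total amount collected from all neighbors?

18

Total value 58 ≥ cost 49, so it is built.
Neighbor 1: others sum to 45; max(0, 49 - 45) = 4.
Neighbor 2: others sum to 53; max(0, 49 - 53) = 0.
Neighbor 3: others sum to 43; max(0, 49 - 43) = 6.
Neighbor 4: others sum to 41; max(0, 49 - 41) = 8.
Neighbor 5: others sum to 50; max(0, 49 - 50) = 0.
Total collected = 4 + 0 + 6 + 8 + 0 = 18.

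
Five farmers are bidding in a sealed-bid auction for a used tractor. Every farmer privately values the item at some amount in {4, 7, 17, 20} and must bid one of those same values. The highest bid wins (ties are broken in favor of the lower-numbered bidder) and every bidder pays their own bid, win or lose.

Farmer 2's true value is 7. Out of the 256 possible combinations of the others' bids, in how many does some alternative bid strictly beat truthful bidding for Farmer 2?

248

Others bid (4, 4, 4, 17): truth gives -7; bid 4 gives -4 > -7. Violating.
Others bid (4, 4, 4, 20): truth gives -7; bid 4 gives -4 > -7. Violating.
Others bid (4, 4, 7, 17): truth gives -7; bid 4 gives -4 > -7. Violating.
Others bid (4, 4, 7, 20): truth gives -7; bid 4 gives -4 > -7. Violating.
Others bid (4, 4, 4, 4): truth gives 0; no alternative beats it.
Others bid (4, 4, 4, 7): truth gives 0; no alternative beats it.
(Checking all 256 profiles: 248 have a profitable deviation, 8 do not.)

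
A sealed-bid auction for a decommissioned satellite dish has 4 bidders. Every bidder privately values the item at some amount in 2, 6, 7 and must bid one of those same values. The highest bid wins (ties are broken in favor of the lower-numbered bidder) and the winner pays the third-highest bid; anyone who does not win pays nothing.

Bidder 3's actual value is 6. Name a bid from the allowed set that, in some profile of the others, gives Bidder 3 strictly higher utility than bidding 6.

Suppose Bidder 1 bids 2, Bidder 2 bids 2 and Bidder 4 bids 7.
Bid 6: loses, pays 0, utility 0.
Bid 7: wins, pays 2, utility 6 - 2 = 4.
So bidding 7 beats truth here (4 > 0).

7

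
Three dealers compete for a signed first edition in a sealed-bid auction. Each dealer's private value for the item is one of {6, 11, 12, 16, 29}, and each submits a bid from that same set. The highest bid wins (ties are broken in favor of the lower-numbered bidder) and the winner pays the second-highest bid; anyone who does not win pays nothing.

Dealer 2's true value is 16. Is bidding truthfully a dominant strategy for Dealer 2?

Yes

Check each profile of the others' bids and compare truth against every alternative bid.
Others bid (6, 6): truth gives 10, best alternative gives 10.
Others bid (6, 11): truth gives 5, best alternative gives 5.
Others bid (11, 6): truth gives 5, best alternative gives 5.
Others bid (11, 11): truth gives 5, best alternative gives 5.
Others bid (6, 12): truth gives 4, best alternative gives 4.
Others bid (11, 12): truth gives 4, best alternative gives 4.
(Remaining 19 profiles checked similarly; truth is weakly best in each.)
In every case the truthful bid is at least as good as any alternative, so it is a dominant strategy.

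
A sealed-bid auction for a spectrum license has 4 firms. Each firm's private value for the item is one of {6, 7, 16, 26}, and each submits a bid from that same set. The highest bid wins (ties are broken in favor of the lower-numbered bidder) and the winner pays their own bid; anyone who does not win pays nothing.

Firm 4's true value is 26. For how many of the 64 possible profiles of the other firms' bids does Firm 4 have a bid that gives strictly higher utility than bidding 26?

Others bid (6, 6, 6): truth gives 0; bid 7 gives 19 > 0. Violating.
Others bid (6, 6, 7): truth gives 0; bid 16 gives 10 > 0. Violating.
Others bid (6, 7, 6): truth gives 0; bid 16 gives 10 > 0. Violating.
Others bid (6, 7, 7): truth gives 0; bid 16 gives 10 > 0. Violating.
Others bid (6, 6, 16): truth gives 0; no alternative beats it.
Others bid (6, 6, 26): truth gives 0; no alternative beats it.
(Checking all 64 profiles: 8 have a profitable deviation, 56 do not.)

8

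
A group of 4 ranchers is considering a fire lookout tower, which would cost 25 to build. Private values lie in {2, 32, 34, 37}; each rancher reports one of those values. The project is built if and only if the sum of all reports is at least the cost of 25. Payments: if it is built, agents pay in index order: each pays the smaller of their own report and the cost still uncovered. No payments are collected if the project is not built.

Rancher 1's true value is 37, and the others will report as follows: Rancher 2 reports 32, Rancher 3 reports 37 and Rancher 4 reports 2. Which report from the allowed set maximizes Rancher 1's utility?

2

Report 2: project built, pays 2, utility 37 - 2 = 35.
Report 32: project built, pays 25, utility 37 - 25 = 12.
Report 34: project built, pays 25, utility 37 - 25 = 12.
Report 37: project built, pays 25, utility 37 - 25 = 12.
The best choice is 2 with utility 35.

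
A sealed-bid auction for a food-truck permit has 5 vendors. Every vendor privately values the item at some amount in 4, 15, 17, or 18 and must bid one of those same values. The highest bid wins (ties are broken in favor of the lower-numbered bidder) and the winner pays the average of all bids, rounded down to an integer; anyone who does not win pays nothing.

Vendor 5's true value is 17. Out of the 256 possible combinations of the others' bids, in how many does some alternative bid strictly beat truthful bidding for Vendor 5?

64

Others bid (4, 4, 4, 17): truth gives 0; bid 18 gives 8 > 0. Violating.
Others bid (4, 4, 15, 17): truth gives 0; bid 18 gives 6 > 0. Violating.
Others bid (4, 4, 17, 4): truth gives 0; bid 18 gives 8 > 0. Violating.
Others bid (4, 4, 17, 15): truth gives 0; bid 18 gives 6 > 0. Violating.
Others bid (4, 4, 4, 4): truth gives 11; no alternative beats it.
Others bid (4, 4, 4, 15): truth gives 9; no alternative beats it.
(Checking all 256 profiles: 64 have a profitable deviation, 192 do not.)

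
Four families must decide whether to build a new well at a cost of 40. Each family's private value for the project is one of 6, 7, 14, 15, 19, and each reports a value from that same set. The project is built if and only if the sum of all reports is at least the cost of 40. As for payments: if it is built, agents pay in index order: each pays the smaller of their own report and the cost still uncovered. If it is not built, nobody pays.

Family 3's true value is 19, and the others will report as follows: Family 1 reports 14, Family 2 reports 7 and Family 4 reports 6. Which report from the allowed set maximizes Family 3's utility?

Report 6: project not built, utility 0.
Report 7: project not built, utility 0.
Report 14: project built, pays 14, utility 19 - 14 = 5.
Report 15: project built, pays 15, utility 19 - 15 = 4.
Report 19: project built, pays 19, utility 19 - 19 = 0.
The best choice is 14 with utility 5.

14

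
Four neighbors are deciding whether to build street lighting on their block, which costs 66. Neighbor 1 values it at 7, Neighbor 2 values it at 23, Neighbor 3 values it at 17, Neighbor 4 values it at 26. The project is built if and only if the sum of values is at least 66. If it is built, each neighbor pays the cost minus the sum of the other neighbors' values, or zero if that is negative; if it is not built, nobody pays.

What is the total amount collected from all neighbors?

Total value 73 ≥ cost 66, so it is built.
Neighbor 1: others sum to 66; max(0, 66 - 66) = 0.
Neighbor 2: others sum to 50; max(0, 66 - 50) = 16.
Neighbor 3: others sum to 56; max(0, 66 - 56) = 10.
Neighbor 4: others sum to 47; max(0, 66 - 47) = 19.
Total collected = 0 + 16 + 10 + 19 = 45.

45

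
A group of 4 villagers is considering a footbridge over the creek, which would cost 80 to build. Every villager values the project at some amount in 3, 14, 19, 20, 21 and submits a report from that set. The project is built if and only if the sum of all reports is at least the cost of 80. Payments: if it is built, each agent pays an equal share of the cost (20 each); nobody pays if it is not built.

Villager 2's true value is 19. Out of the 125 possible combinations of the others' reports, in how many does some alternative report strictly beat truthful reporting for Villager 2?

10

Others report (19, 21, 21): truth gives -1; report 3 gives 0 > -1. Violating.
Others report (20, 20, 21): truth gives -1; report 3 gives 0 > -1. Violating.
Others report (20, 21, 20): truth gives -1; report 3 gives 0 > -1. Violating.
Others report (20, 21, 21): truth gives -1; report 3 gives 0 > -1. Violating.
Others report (3, 3, 3): truth gives 0; no alternative beats it.
Others report (3, 3, 14): truth gives 0; no alternative beats it.
(Checking all 125 profiles: 10 have a profitable deviation, 115 do not.)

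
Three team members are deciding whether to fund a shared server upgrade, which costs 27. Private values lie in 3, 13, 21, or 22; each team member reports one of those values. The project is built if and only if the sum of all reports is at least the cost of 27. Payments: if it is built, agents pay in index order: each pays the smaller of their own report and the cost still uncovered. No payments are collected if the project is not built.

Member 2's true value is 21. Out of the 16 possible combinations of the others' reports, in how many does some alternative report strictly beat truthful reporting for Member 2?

15

Others report (3, 13): truth gives 0; report 13 gives 8 > 0. Violating.
Others report (3, 21): truth gives 0; report 3 gives 18 > 0. Violating.
Others report (3, 22): truth gives 0; report 3 gives 18 > 0. Violating.
Others report (13, 3): truth gives 7; report 13 gives 8 > 7. Violating.
Others report (3, 3): truth gives 0; no alternative beats it.
(Checking all 16 profiles: 15 have a profitable deviation, 1 does not.)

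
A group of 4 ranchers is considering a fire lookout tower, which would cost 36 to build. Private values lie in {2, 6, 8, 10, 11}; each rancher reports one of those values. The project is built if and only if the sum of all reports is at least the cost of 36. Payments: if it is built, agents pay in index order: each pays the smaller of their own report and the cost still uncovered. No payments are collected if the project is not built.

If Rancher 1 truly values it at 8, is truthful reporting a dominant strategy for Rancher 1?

Consider the case where Rancher 2 reports 8, Rancher 3 reports 11 and Rancher 4 reports 11.
Truthful report 8: project built, pays 8, utility 8 - 8 = 0.
Report 6 instead: project built, pays 6, utility 8 - 6 = 2.
Since 2 > 0, reporting 6 is strictly better here, so truthful reporting is not dominant.

No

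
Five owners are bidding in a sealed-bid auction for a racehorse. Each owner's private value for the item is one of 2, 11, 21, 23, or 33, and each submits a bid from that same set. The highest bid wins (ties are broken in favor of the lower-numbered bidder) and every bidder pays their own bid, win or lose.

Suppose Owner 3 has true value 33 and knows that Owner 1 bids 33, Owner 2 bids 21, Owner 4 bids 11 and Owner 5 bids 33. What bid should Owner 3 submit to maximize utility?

2

Bid 2: loses but pays 2, utility -2.
Bid 11: loses but pays 11, utility -11.
Bid 21: loses but pays 21, utility -21.
Bid 23: loses but pays 23, utility -23.
Bid 33: loses but pays 33, utility -33.
The best choice is 2 with utility -2.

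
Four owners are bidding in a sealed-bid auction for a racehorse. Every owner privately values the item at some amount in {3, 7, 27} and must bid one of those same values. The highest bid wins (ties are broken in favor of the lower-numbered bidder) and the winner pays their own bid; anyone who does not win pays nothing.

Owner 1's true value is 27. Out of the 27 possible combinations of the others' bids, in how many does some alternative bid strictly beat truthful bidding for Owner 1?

Others bid (3, 3, 3): truth gives 0; bid 3 gives 24 > 0. Violating.
Others bid (3, 3, 7): truth gives 0; bid 7 gives 20 > 0. Violating.
Others bid (3, 7, 3): truth gives 0; bid 7 gives 20 > 0. Violating.
Others bid (3, 7, 7): truth gives 0; bid 7 gives 20 > 0. Violating.
Others bid (3, 3, 27): truth gives 0; no alternative beats it.
Others bid (3, 7, 27): truth gives 0; no alternative beats it.
(Checking all 27 profiles: 8 have a profitable deviation, 19 do not.)

8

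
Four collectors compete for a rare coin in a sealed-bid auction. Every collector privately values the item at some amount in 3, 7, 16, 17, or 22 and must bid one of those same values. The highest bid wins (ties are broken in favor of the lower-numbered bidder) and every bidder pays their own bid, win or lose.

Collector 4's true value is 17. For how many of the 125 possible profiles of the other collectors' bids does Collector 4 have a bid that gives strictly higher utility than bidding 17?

Others bid (3, 3, 3): truth gives 0; bid 7 gives 10 > 0. Violating.
Others bid (3, 3, 7): truth gives 0; bid 16 gives 1 > 0. Violating.
Others bid (3, 3, 17): truth gives -17; bid 3 gives -3 > -17. Violating.
Others bid (3, 3, 22): truth gives -17; bid 3 gives -3 > -17. Violating.
Others bid (3, 3, 16): truth gives 0; no alternative beats it.
Others bid (3, 7, 16): truth gives 0; no alternative beats it.
(Checking all 125 profiles: 106 have a profitable deviation, 19 do not.)

106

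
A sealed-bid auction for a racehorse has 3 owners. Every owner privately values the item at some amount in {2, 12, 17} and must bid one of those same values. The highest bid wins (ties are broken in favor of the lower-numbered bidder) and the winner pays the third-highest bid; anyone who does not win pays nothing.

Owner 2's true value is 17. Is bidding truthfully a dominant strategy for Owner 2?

Check each profile of the others' bids and compare truth against every alternative bid.
Others bid (2, 17): truth gives 15, best alternative gives 0.
Others bid (12, 2): truth gives 15, best alternative gives 0.
Others bid (12, 12): truth gives 5, best alternative gives 0.
Others bid (12, 17): truth gives 5, best alternative gives 0.
Others bid (2, 2): truth gives 15, best alternative gives 15.
Others bid (2, 12): truth gives 15, best alternative gives 15.
(Remaining 3 profiles checked similarly; truth is weakly best in each.)
In every case the truthful bid is at least as good as any alternative, so it is a dominant strategy.

Yes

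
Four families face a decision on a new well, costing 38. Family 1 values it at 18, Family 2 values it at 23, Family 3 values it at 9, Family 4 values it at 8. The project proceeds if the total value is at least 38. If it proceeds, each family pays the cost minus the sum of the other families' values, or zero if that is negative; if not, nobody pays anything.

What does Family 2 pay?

3

Total value 58 ≥ cost 38, so the project is built.
The other families' values sum to 35.
Cost minus that sum is 38 - 35 = 3.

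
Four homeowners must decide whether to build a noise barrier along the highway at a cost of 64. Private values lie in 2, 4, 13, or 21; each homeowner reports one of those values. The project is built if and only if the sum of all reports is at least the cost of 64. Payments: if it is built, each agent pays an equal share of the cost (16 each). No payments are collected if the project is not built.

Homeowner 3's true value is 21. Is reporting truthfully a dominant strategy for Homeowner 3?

Yes

Check each profile of the others' reports and compare truth against every alternative report.
Others report (2, 21, 21): truth gives 5, best alternative gives 0.
Others report (4, 21, 21): truth gives 5, best alternative gives 0.
Others report (13, 13, 21): truth gives 5, best alternative gives 0.
Others report (13, 21, 13): truth gives 5, best alternative gives 0.
Others report (21, 2, 21): truth gives 5, best alternative gives 0.
Others report (21, 4, 21): truth gives 5, best alternative gives 0.
(Remaining 58 profiles checked similarly; truth is weakly best in each.)
In every case the truthful report is at least as good as any alternative, so it is a dominant strategy.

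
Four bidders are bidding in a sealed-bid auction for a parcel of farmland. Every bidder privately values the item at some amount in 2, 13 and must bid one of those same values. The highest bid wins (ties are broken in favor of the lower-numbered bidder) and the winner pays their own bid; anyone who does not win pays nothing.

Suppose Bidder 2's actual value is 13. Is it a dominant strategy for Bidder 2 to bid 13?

Check each profile of the others' bids and compare truth against every alternative bid.
Others bid (2, 2, 2): truth gives 0, best alternative gives 0.
Others bid (2, 2, 13): truth gives 0, best alternative gives 0.
Others bid (2, 13, 2): truth gives 0, best alternative gives 0.
Others bid (2, 13, 13): truth gives 0, best alternative gives 0.
Others bid (13, 2, 2): truth gives 0, best alternative gives 0.
Others bid (13, 2, 13): truth gives 0, best alternative gives 0.
(Remaining 2 profiles checked similarly; truth is weakly best in each.)
In every case the truthful bid is at least as good as any alternative, so it is a dominant strategy.

Yes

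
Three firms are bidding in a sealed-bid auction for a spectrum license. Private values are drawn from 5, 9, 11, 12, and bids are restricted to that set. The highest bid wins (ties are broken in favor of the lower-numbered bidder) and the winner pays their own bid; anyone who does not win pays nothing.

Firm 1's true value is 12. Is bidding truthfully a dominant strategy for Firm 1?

No

Consider the case where Firm 2 bids 5 and Firm 3 bids 5.
Truthful bid 12: wins, pays 12, utility 12 - 12 = 0.
Bid 5 instead: wins, pays 5, utility 12 - 5 = 7.
Since 7 > 0, bidding 5 is strictly better here, so truthful bidding is not dominant.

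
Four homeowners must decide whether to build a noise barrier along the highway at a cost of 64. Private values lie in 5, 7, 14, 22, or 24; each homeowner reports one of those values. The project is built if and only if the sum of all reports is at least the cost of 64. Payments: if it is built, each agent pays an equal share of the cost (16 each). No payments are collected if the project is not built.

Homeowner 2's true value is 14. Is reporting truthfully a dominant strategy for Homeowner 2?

No

Consider the case where Homeowner 1 reports 5, Homeowner 3 reports 22 and Homeowner 4 reports 24.
Truthful report 14: project built, pays 16, utility 14 - 16 = -2.
Report 5 instead: project not built, utility 0.
Since 0 > -2, reporting 5 is strictly better here, so truthful reporting is not dominant.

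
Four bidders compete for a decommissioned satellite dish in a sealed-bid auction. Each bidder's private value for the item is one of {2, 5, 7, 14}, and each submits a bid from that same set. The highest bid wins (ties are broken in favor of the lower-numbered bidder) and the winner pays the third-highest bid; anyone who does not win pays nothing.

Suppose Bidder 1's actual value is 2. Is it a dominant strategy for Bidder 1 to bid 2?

Check each profile of the others' bids and compare truth against every alternative bid.
Others bid (2, 5, 5): truth gives 0, best alternative gives -3.
Others bid (5, 2, 5): truth gives 0, best alternative gives -3.
Others bid (5, 5, 2): truth gives 0, best alternative gives -3.
Others bid (5, 5, 5): truth gives 0, best alternative gives -3.
Others bid (2, 2, 2): truth gives 0, best alternative gives 0.
Others bid (2, 2, 5): truth gives 0, best alternative gives 0.
(Remaining 58 profiles checked similarly; truth is weakly best in each.)
In every case the truthful bid is at least as good as any alternative, so it is a dominant strategy.

Yes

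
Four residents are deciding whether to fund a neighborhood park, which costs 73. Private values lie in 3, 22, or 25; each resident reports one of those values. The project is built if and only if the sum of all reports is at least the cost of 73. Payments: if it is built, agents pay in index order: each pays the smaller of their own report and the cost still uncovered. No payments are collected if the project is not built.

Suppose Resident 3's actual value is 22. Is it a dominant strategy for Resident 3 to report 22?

Consider the case where Resident 1 reports 22, Resident 2 reports 25 and Resident 4 reports 25.
Truthful report 22: project built, pays 22, utility 22 - 22 = 0.
Report 3 instead: project built, pays 3, utility 22 - 3 = 19.
Since 19 > 0, reporting 3 is strictly better here, so truthful reporting is not dominant.

No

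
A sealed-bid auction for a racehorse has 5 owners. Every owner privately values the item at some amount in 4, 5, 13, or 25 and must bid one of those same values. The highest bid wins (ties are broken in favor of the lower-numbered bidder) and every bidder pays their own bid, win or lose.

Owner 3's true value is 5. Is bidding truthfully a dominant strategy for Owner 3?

Consider the case where Owner 1 bids 4, Owner 2 bids 4, Owner 4 bids 4 and Owner 5 bids 13.
Truthful bid 5: loses but pays 5, utility -5.
Bid 4 instead: loses but pays 4, utility -4.
Since -4 > -5, bidding 4 is strictly better here, so truthful bidding is not dominant.

No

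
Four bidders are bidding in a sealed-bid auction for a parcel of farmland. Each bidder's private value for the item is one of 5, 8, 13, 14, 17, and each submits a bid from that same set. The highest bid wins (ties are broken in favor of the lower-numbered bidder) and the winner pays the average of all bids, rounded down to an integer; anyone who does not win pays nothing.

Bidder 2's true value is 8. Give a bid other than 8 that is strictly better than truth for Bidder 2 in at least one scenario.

13

Suppose Bidder 1 bids 8, Bidder 3 bids 5 and Bidder 4 bids 5.
Bid 8: loses, pays 0, utility 0.
Bid 13: wins, pays 7, utility 8 - 7 = 1.
So bidding 13 beats truth here (1 > 0).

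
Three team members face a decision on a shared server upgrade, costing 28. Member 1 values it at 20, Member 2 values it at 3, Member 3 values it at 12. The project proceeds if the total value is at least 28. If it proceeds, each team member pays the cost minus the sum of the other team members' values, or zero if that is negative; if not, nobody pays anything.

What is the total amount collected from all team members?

Total value 35 ≥ cost 28, so it is built.
Member 1: others sum to 15; max(0, 28 - 15) = 13.
Member 2: others sum to 32; max(0, 28 - 32) = 0.
Member 3: others sum to 23; max(0, 28 - 23) = 5.
Total collected = 13 + 0 + 5 = 18.

18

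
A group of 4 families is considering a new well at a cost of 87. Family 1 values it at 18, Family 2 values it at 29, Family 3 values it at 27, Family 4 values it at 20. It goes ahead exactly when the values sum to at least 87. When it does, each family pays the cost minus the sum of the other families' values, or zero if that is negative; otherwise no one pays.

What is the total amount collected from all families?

66

Total value 94 ≥ cost 87, so it is built.
Family 1: others sum to 76; max(0, 87 - 76) = 11.
Family 2: others sum to 65; max(0, 87 - 65) = 22.
Family 3: others sum to 67; max(0, 87 - 67) = 20.
Family 4: others sum to 74; max(0, 87 - 74) = 13.
Total collected = 11 + 22 + 20 + 13 = 66.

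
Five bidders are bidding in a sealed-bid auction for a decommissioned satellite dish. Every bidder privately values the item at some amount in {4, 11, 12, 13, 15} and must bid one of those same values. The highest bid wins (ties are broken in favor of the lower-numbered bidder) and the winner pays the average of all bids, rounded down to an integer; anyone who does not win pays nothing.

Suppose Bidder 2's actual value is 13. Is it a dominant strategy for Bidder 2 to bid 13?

No

Consider the case where Bidder 1 bids 4, Bidder 3 bids 4, Bidder 4 bids 4 and Bidder 5 bids 11.
Truthful bid 13: wins, pays 7, utility 13 - 7 = 6.
Bid 11 instead: wins, pays 6, utility 13 - 6 = 7.
Since 7 > 6, bidding 11 is strictly better here, so truthful bidding is not dominant.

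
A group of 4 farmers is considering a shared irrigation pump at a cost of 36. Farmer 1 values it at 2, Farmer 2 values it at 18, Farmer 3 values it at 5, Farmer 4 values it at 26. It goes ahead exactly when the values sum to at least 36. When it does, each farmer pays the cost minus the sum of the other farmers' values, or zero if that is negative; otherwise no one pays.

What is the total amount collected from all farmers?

14

Total value 51 ≥ cost 36, so it is built.
Farmer 1: others sum to 49; max(0, 36 - 49) = 0.
Farmer 2: others sum to 33; max(0, 36 - 33) = 3.
Farmer 3: others sum to 46; max(0, 36 - 46) = 0.
Farmer 4: others sum to 25; max(0, 36 - 25) = 11.
Total collected = 0 + 3 + 0 + 11 = 14.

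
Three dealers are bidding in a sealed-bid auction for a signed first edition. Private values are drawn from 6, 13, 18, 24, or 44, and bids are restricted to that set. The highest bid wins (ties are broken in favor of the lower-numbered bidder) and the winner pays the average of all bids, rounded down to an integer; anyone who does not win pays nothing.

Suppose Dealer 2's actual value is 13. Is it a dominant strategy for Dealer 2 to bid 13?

Consider the case where Dealer 1 bids 13 and Dealer 3 bids 6.
Truthful bid 13: loses, pays 0, utility 0.
Bid 18 instead: wins, pays 12, utility 13 - 12 = 1.
Since 1 > 0, bidding 18 is strictly better here, so truthful bidding is not dominant.

No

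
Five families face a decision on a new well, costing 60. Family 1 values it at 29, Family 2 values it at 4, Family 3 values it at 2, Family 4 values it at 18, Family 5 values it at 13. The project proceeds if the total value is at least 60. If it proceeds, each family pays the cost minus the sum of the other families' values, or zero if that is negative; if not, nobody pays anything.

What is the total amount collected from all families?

Total value 66 ≥ cost 60, so it is built.
Family 1: others sum to 37; max(0, 60 - 37) = 23.
Family 2: others sum to 62; max(0, 60 - 62) = 0.
Family 3: others sum to 64; max(0, 60 - 64) = 0.
Family 4: others sum to 48; max(0, 60 - 48) = 12.
Family 5: others sum to 53; max(0, 60 - 53) = 7.
Total collected = 23 + 0 + 0 + 12 + 7 = 42.

42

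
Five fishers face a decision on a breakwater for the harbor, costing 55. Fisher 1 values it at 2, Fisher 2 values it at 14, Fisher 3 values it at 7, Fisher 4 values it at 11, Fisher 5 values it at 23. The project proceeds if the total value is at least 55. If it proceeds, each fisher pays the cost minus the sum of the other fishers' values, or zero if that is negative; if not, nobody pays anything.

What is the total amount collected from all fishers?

Total value 57 ≥ cost 55, so it is built.
Fisher 1: others sum to 55; max(0, 55 - 55) = 0.
Fisher 2: others sum to 43; max(0, 55 - 43) = 12.
Fisher 3: others sum to 50; max(0, 55 - 50) = 5.
Fisher 4: others sum to 46; max(0, 55 - 46) = 9.
Fisher 5: others sum to 34; max(0, 55 - 34) = 21.
Total collected = 0 + 12 + 5 + 9 + 21 = 47.

47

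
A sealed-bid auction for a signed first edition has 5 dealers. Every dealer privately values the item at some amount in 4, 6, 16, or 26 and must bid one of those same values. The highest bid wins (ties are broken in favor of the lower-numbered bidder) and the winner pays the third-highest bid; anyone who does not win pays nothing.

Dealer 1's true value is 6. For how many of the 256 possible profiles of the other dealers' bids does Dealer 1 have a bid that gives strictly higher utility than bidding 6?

8

Others bid (4, 4, 4, 16): truth gives 0; bid 16 gives 2 > 0. Violating.
Others bid (4, 4, 4, 26): truth gives 0; bid 26 gives 2 > 0. Violating.
Others bid (4, 4, 16, 4): truth gives 0; bid 16 gives 2 > 0. Violating.
Others bid (4, 4, 26, 4): truth gives 0; bid 26 gives 2 > 0. Violating.
Others bid (4, 4, 4, 4): truth gives 2; no alternative beats it.
Others bid (4, 4, 4, 6): truth gives 2; no alternative beats it.
(Checking all 256 profiles: 8 have a profitable deviation, 248 do not.)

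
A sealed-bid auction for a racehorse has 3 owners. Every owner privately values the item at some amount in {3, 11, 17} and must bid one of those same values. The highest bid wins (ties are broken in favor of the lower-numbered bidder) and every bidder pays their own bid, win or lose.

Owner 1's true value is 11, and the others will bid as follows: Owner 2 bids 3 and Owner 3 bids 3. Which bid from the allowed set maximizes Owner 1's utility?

Bid 3: wins, pays 3, utility 11 - 3 = 8.
Bid 11: wins, pays 11, utility 11 - 11 = 0.
Bid 17: wins, pays 17, utility 11 - 17 = -6.
The best choice is 3 with utility 8.

3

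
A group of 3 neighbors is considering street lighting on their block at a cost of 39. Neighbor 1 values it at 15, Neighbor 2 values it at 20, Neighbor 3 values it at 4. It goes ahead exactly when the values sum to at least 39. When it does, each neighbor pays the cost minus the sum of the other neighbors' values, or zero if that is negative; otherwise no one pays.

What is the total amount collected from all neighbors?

Total value 39 ≥ cost 39, so it is built.
Neighbor 1: others sum to 24; max(0, 39 - 24) = 15.
Neighbor 2: others sum to 19; max(0, 39 - 19) = 20.
Neighbor 3: others sum to 35; max(0, 39 - 35) = 4.
Total collected = 15 + 20 + 4 = 39.

39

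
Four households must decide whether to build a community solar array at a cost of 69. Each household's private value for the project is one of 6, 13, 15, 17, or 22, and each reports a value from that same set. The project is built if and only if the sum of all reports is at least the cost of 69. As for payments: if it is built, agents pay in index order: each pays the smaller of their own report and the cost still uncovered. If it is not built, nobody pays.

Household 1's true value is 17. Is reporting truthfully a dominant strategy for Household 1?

Consider the case where Household 2 reports 13, Household 3 reports 22 and Household 4 reports 22.
Truthful report 17: project built, pays 17, utility 17 - 17 = 0.
Report 13 instead: project built, pays 13, utility 17 - 13 = 4.
Since 4 > 0, reporting 13 is strictly better here, so truthful reporting is not dominant.

No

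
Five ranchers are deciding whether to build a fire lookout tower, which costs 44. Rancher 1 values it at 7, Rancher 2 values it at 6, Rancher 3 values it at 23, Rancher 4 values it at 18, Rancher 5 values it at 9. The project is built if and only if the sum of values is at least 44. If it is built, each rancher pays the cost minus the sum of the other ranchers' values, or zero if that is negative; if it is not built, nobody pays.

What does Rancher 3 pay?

4

Total value 63 ≥ cost 44, so the project is built.
The other ranchers' values sum to 40.
Cost minus that sum is 44 - 40 = 4.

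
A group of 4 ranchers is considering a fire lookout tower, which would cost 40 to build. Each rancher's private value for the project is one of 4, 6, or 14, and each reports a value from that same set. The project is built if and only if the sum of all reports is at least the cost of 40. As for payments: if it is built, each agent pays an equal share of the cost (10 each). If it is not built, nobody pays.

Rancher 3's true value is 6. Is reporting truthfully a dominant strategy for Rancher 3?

No

Consider the case where Rancher 1 reports 6, Rancher 2 reports 14 and Rancher 4 reports 14.
Truthful report 6: project built, pays 10, utility 6 - 10 = -4.
Report 4 instead: project not built, utility 0.
Since 0 > -4, reporting 4 is strictly better here, so truthful reporting is not dominant.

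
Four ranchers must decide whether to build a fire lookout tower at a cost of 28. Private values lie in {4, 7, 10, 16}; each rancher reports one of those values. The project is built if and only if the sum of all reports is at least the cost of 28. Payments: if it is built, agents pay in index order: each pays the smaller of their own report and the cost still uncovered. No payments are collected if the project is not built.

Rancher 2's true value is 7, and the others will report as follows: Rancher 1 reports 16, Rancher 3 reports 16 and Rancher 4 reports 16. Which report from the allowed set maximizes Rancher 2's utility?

Report 4: project built, pays 4, utility 7 - 4 = 3.
Report 7: project built, pays 7, utility 7 - 7 = 0.
Report 10: project built, pays 10, utility 7 - 10 = -3.
Report 16: project built, pays 12, utility 7 - 12 = -5.
The best choice is 4 with utility 3.

4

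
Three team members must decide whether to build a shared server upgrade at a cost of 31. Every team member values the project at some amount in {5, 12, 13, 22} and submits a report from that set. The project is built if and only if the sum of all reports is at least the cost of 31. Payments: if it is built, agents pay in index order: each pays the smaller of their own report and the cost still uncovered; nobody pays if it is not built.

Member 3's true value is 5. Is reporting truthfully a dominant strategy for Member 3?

Check each profile of the others' reports and compare truth against every alternative report.
Others report (12, 12): truth gives 0, best alternative gives -2.
Others report (12, 13): truth gives 0, best alternative gives -1.
Others report (13, 12): truth gives 0, best alternative gives -1.
Others report (12, 22): truth gives 5, best alternative gives 5.
Others report (13, 22): truth gives 5, best alternative gives 5.
Others report (22, 12): truth gives 5, best alternative gives 5.
(Remaining 10 profiles checked similarly; truth is weakly best in each.)
In every case the truthful report is at least as good as any alternative, so it is a dominant strategy.

Yes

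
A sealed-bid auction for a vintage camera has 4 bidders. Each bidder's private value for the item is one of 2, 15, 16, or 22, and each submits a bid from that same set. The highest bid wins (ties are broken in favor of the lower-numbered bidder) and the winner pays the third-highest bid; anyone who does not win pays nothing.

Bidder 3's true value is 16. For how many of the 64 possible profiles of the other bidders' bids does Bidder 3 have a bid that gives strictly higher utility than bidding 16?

12

Others bid (2, 2, 22): truth gives 0; bid 22 gives 14 > 0. Violating.
Others bid (2, 15, 22): truth gives 0; bid 22 gives 1 > 0. Violating.
Others bid (2, 16, 2): truth gives 0; bid 22 gives 14 > 0. Violating.
Others bid (2, 16, 15): truth gives 0; bid 22 gives 1 > 0. Violating.
Others bid (2, 2, 2): truth gives 14; no alternative beats it.
Others bid (2, 2, 15): truth gives 14; no alternative beats it.
(Checking all 64 profiles: 12 have a profitable deviation, 52 do not.)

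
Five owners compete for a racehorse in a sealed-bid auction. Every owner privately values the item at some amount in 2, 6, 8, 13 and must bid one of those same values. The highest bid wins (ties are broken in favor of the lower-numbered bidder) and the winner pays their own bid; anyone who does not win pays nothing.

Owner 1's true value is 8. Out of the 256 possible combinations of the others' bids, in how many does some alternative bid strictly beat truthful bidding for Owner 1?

Others bid (2, 2, 2, 2): truth gives 0; bid 2 gives 6 > 0. Violating.
Others bid (2, 2, 2, 6): truth gives 0; bid 6 gives 2 > 0. Violating.
Others bid (2, 2, 6, 2): truth gives 0; bid 6 gives 2 > 0. Violating.
Others bid (2, 2, 6, 6): truth gives 0; bid 6 gives 2 > 0. Violating.
Others bid (2, 2, 2, 8): truth gives 0; no alternative beats it.
Others bid (2, 2, 2, 13): truth gives 0; no alternative beats it.
(Checking all 256 profiles: 16 have a profitable deviation, 240 do not.)

16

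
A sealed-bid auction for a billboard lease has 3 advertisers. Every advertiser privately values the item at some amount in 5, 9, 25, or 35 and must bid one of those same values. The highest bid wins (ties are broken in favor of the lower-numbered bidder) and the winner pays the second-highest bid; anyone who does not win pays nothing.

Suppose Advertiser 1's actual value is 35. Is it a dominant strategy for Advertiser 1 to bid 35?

Yes

Check each profile of the others' bids and compare truth against every alternative bid.
Others bid (5, 5): truth gives 30, best alternative gives 30.
Others bid (5, 9): truth gives 26, best alternative gives 26.
Others bid (9, 5): truth gives 26, best alternative gives 26.
Others bid (9, 9): truth gives 26, best alternative gives 26.
Others bid (5, 25): truth gives 10, best alternative gives 10.
Others bid (9, 25): truth gives 10, best alternative gives 10.
(Remaining 10 profiles checked similarly; truth is weakly best in each.)
In every case the truthful bid is at least as good as any alternative, so it is a dominant strategy.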